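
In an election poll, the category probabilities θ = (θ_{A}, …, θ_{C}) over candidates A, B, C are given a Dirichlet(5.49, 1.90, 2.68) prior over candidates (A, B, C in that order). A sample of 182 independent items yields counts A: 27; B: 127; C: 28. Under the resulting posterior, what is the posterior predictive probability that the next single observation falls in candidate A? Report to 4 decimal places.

0.1692

The Dirichlet prior is conjugate to the Multinomial likelihood: each posterior αⱼ = prior αⱼ + observed count nⱼ.
Posterior concentration: (32.49, 128.90, 30.68), total = 192.07.
P(next = A | data) = α_{A}/Σα = 0.1692.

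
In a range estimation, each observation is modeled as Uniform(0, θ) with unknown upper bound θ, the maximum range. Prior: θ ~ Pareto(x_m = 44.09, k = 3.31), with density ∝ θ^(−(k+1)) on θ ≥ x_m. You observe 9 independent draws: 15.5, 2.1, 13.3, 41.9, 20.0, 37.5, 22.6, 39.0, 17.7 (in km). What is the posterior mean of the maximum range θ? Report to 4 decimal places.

47.9883

A Pareto(scale x_m, shape k) prior on the upper bound θ of Uniform(0, θ) is conjugate: posterior is Pareto(max(x_m, max xᵢ), k + n).
Sample maximum = 41.9; prior scale x_m = 44.09 → posterior scale = max = 44.09.
Posterior shape = 3.31 + 9 = 12.31.
E[θ|data] = k·x_m/(k−1) = 12.31·44.09/11.31 = 47.9883.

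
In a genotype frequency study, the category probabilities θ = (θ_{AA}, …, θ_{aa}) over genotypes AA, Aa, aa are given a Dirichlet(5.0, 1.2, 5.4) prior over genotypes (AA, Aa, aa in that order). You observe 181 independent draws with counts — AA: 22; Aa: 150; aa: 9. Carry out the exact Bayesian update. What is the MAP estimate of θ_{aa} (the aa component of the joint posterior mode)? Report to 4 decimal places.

The Dirichlet prior is conjugate to the Multinomial likelihood: each posterior αⱼ = prior αⱼ + observed count nⱼ.
Posterior concentration: (27.0, 151.2, 14.4), total = 192.6.
Joint mode component: (α_{aa}−1)/(Σα−K) = 13.4/189.6 = 0.0707.

0.0707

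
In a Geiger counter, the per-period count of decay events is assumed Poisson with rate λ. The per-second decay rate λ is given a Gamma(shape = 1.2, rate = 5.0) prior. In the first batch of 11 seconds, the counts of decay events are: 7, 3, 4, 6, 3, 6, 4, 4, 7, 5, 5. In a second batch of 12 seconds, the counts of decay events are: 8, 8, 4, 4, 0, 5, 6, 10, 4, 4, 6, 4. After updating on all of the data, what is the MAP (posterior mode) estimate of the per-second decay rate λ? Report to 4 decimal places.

4.1857

With a Gamma(shape α, rate β) prior, the Poisson likelihood is conjugate: the posterior is Gamma(α + ΣXᵢ, β + n).
Batch 1: sum of counts S = 54 over n = 11 seconds.
After batch 1: Gamma(α+S, β+n) = Gamma(1.2+54, 5.0+11) = Gamma(55.2, 16.0).
Batch 2: sum of counts S = 63 over n = 12 seconds.
After batch 2: Gamma(α+S, β+n) = Gamma(55.2+63, 16.0+12) = Gamma(118.2, 28.0).
Mode of Gamma(α,β) for α≥1 is (α−1)/β = 117.2/28.0 = 4.1857.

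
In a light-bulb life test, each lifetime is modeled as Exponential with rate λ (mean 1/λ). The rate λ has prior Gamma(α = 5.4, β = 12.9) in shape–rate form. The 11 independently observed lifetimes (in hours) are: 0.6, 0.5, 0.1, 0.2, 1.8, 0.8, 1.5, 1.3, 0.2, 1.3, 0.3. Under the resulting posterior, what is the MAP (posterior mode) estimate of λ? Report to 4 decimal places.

With a Gamma(shape α, rate β) prior on the exponential rate λ, the posterior after n observations with total T = Σxᵢ is Gamma(α+n, β+T).
Sum of observations T = 8.6 hours; n = 11.
Posterior: Gamma(5.4+11, 12.9+8.6) = Gamma(16.4, 21.5).
Mode = (α−1)/β = 0.7163.

0.7163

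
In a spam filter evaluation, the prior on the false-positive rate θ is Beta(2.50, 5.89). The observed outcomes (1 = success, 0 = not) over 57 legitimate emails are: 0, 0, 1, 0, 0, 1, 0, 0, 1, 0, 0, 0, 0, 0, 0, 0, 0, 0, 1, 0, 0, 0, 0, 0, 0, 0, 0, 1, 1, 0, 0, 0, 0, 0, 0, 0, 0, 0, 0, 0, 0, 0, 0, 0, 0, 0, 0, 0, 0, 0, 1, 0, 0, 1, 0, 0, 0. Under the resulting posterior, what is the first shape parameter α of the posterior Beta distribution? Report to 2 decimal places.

The Beta prior is conjugate to a Binomial/Bernoulli likelihood; the update adds successes to α and failures to β.
Posterior: Beta(α+k, β+n−k) = Beta(2.50+8, 5.89+49) = Beta(10.50, 54.89).
Posterior α = 10.50.

10.50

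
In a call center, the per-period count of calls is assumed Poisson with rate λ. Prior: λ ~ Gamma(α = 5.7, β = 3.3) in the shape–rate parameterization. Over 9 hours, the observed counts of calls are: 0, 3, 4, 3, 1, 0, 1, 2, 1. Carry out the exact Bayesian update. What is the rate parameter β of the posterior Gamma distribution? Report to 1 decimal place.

With a Gamma(shape α, rate β) prior, the Poisson likelihood is conjugate: the posterior is Gamma(α + ΣXᵢ, β + n).
Sum of counts S = 15 over n = 9 hours.
Posterior: Gamma(α+S, β+n) = Gamma(5.7+15, 3.3+9) = Gamma(20.7, 12.3).
Posterior β = 12.3.

12.3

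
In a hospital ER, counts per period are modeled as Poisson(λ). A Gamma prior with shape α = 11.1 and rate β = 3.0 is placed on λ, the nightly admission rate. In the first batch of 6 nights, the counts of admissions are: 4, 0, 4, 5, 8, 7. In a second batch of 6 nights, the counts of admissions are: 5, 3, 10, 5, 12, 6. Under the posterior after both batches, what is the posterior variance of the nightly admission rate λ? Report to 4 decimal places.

0.3560

With a Gamma(shape α, rate β) prior, the Poisson likelihood is conjugate: the posterior is Gamma(α + ΣXᵢ, β + n).
Batch 1: sum of counts S = 28 over n = 6 nights.
After batch 1: Gamma(α+S, β+n) = Gamma(11.1+28, 3.0+6) = Gamma(39.1, 9.0).
Batch 2: sum of counts S = 41 over n = 6 nights.
After batch 2: Gamma(α+S, β+n) = Gamma(39.1+41, 9.0+6) = Gamma(80.1, 15.0).
Var = α/β² = 80.1/15.0² = 0.3560.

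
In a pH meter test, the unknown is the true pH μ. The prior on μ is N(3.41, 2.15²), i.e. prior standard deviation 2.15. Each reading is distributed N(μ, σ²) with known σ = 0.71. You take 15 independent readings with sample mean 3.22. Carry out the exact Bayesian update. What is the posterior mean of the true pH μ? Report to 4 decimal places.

3.2214

For Normal data with known variance σ², a Normal(μ₀, σ₀²) prior on μ is conjugate. Posterior precision = 1/σ₀² + n/σ²; posterior mean is the precision-weighted average of μ₀ and x̄.
n·x̄ = 15·3.22 = 48.3.
σ₀² = 2.15² = 4.6225, σ² = 0.71² = 0.5041; σ² + n·σ₀² = 0.5041 + 15·4.6225 = 69.8416.
Posterior mean = (μ₀/σ₀² + n·x̄/σ²)/(1/σ₀² + n/σ²) = (σ²·μ₀ + σ₀²·n·x̄)/(σ² + n·σ₀²) = (0.5041·3.41 + 4.6225·48.3)/69.8416 = 224.985731/69.8416 = 3.2214.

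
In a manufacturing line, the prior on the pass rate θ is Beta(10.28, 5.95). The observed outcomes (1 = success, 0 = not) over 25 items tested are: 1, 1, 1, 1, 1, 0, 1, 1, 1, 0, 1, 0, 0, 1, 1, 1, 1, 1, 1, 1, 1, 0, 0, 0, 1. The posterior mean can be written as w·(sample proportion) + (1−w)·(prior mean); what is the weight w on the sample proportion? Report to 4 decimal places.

The Beta prior is conjugate to a Binomial/Bernoulli likelihood; the update adds successes to α and failures to β.
Posterior mean = (α₀+k)/(α₀+β₀+n) = [n/(α₀+β₀+n)]·(k/n) + [(α₀+β₀)/(α₀+β₀+n)]·α₀/(α₀+β₀), so only n and the prior enter the weight.
The weight on the data is w = n/(α₀+β₀+n) = 25/(10.28+5.95+25) = 25/41.23 = 0.6064.

0.6064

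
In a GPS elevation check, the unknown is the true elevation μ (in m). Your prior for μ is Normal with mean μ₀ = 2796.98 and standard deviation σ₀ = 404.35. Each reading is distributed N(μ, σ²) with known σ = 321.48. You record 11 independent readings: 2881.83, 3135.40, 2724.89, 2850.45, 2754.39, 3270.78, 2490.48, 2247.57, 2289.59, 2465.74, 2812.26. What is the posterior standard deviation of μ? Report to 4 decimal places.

For Normal data with known variance σ², a Normal(μ₀, σ₀²) prior on μ is conjugate. Posterior precision = 1/σ₀² + n/σ²; posterior mean is the precision-weighted average of μ₀ and x̄.
σ₀² = 404.35² = 163498.9225, σ² = 321.48² = 103349.3904; σ² + n·σ₀² = 103349.3904 + 11·163498.9225 = 1901837.5379.
Posterior precision = 1/σ₀² + n/σ² = 1/163498.9225 + 11/103349.3904 = (σ² + n·σ₀²)/(σ₀²σ²) = 1901837.5379/(163498.9225·103349.3904); posterior variance σₙ² = σ₀²σ²/(σ² + n·σ₀²) = 163498.9225·103349.3904/1901837.5379 = 8884.835657.
Posterior SD = √σₙ² = √(163498.9225·103349.3904/1901837.5379) = 94.2594.

94.2594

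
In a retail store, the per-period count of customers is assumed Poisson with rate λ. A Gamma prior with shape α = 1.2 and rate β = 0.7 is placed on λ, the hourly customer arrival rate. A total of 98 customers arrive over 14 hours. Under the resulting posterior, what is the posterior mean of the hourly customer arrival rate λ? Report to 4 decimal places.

6.7483

With a Gamma(shape α, rate β) prior, the Poisson likelihood is conjugate: the posterior is Gamma(α + ΣXᵢ, β + n).
Posterior: Gamma(α+S, β+n) = Gamma(1.2+98, 0.7+14) = Gamma(99.2, 14.7).
Posterior mean = α/β = 99.2/14.7 = 6.7483.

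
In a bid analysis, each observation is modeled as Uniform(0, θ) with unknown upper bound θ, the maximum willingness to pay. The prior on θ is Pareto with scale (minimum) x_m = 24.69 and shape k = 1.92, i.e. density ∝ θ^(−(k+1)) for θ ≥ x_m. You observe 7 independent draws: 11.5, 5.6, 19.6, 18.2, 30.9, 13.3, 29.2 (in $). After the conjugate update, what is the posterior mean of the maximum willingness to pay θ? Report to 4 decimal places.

A Pareto(scale x_m, shape k) prior on the upper bound θ of Uniform(0, θ) is conjugate: posterior is Pareto(max(x_m, max xᵢ), k + n).
Sample maximum = 30.9; prior scale x_m = 24.69 → posterior scale = max = 30.90.
Posterior shape = 1.92 + 7 = 8.92.
E[θ|data] = k·x_m/(k−1) = 8.92·30.90/7.92 = 34.8015.

34.8015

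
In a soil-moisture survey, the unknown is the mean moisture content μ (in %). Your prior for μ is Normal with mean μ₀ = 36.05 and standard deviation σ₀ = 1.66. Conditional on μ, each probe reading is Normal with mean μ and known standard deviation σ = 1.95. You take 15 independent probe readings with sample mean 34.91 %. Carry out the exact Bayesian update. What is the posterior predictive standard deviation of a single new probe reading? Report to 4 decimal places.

2.0086

For Normal data with known variance σ², a Normal(μ₀, σ₀²) prior on μ is conjugate. Posterior precision = 1/σ₀² + n/σ²; posterior mean is the precision-weighted average of μ₀ and x̄.
σ₀² = 1.66² = 2.7556, σ² = 1.95² = 3.8025; σ² + n·σ₀² = 3.8025 + 15·2.7556 = 45.1365.
Posterior precision = 1/σ₀² + n/σ² = 1/2.7556 + 15/3.8025 = (σ² + n·σ₀²)/(σ₀²σ²) = 45.1365/(2.7556·3.8025); posterior variance σₙ² = σ₀²σ²/(σ² + n·σ₀²) = 2.7556·3.8025/45.1365 = 0.232144.
Predictive variance for one new observation = σₙ² + σ² = 2.7556·3.8025/45.1365 + 3.8025 = σ²·(σ₀² + 45.1365)/45.1365 = 3.8025·47.8921/45.1365 = 4.034644; SD = √(3.8025·47.8921/45.1365) = 2.0086.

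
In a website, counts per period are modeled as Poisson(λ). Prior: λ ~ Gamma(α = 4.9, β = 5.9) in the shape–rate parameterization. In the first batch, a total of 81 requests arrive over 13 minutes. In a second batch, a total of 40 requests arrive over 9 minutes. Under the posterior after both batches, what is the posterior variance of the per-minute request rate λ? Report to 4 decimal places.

With a Gamma(shape α, rate β) prior, the Poisson likelihood is conjugate: the posterior is Gamma(α + ΣXᵢ, β + n).
After batch 1: Gamma(α+S, β+n) = Gamma(4.9+81, 5.9+13) = Gamma(85.9, 18.9).
After batch 2: Gamma(α+S, β+n) = Gamma(85.9+40, 18.9+9) = Gamma(125.9, 27.9).
Var = α/β² = 125.9/27.9² = 0.1617.

0.1617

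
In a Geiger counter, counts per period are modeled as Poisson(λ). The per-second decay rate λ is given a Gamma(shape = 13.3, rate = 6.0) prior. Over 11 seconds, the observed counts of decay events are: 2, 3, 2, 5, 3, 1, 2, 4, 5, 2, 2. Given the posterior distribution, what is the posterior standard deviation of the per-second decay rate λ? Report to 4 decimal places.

0.3915

With a Gamma(shape α, rate β) prior, the Poisson likelihood is conjugate: the posterior is Gamma(α + ΣXᵢ, β + n).
Sum of counts S = 31 over n = 11 seconds.
Posterior: Gamma(α+S, β+n) = Gamma(13.3+31, 6.0+11) = Gamma(44.3, 17.0).
SD = √α/β = √44.3/17.0 = 0.3915.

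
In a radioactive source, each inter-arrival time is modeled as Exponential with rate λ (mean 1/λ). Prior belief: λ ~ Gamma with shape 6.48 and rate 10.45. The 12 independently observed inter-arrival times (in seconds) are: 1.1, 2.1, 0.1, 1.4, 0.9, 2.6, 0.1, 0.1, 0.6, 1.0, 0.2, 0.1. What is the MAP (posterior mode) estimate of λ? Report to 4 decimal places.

0.8424

With a Gamma(shape α, rate β) prior on the exponential rate λ, the posterior after n observations with total T = Σxᵢ is Gamma(α+n, β+T).
Sum of observations T = 10.3 seconds; n = 12.
Posterior: Gamma(6.48+12, 10.45+10.3) = Gamma(18.48, 20.75).
Mode = (α−1)/β = 0.8424.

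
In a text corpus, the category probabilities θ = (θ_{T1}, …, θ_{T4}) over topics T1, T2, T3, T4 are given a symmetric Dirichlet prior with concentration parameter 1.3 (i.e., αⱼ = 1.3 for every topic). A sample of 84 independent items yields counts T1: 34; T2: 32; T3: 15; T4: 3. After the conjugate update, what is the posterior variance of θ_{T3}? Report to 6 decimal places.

The Dirichlet prior is conjugate to the Multinomial likelihood: each posterior αⱼ = prior αⱼ + observed count nⱼ.
Posterior concentration: (35.3, 33.3, 16.3, 4.3), total = 89.2.
Var[θ_j] = α_j(Σα−α_j)/((Σα)²(Σα+1)) = 16.3·72.9/(89.2²·90.2) = 0.001656.

0.001656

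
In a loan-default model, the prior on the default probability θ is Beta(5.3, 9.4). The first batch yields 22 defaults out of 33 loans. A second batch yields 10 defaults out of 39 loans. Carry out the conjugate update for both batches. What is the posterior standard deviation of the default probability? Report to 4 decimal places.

The Beta prior is conjugate to a Binomial/Bernoulli likelihood; the update adds successes to α and failures to β.
After batch 1: Beta(5.3+22, 9.4+11) = Beta(27.3, 20.4).
After batch 2: Beta(27.3+10, 20.4+29) = Beta(37.3, 49.4).
Var = αβ/((α+β)²(α+β+1)) = 37.3·49.4/(86.7²·87.7) = 0.00279510; SD = √0.00279510 = 0.0529.

0.0529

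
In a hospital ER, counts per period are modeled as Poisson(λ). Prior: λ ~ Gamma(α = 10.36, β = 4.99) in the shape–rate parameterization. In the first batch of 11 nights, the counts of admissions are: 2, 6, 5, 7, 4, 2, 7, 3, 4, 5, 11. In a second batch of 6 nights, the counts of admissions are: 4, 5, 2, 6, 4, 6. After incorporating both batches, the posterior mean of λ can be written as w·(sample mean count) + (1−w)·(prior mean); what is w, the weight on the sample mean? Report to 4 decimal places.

With a Gamma(shape α, rate β) prior, the Poisson likelihood is conjugate: the posterior is Gamma(α + ΣXᵢ, β + n).
Total number of nights: n = 11 + 6 = 17.
Posterior mean = (α₀+S)/(β₀+n) = [n/(β₀+n)]·(S/n) + [β₀/(β₀+n)]·(α₀/β₀), so only n and β₀ enter the weight.
Weight on data w = n/(β₀+n) = 17/(4.99+17) = 17/21.99 = 0.7731.

0.7731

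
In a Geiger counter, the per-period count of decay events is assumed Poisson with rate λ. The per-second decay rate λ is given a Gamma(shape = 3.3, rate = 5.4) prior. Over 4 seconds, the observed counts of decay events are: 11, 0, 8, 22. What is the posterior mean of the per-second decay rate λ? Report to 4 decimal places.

4.7128

With a Gamma(shape α, rate β) prior, the Poisson likelihood is conjugate: the posterior is Gamma(α + ΣXᵢ, β + n).
Sum of counts S = 41 over n = 4 seconds.
Posterior: Gamma(α+S, β+n) = Gamma(3.3+41, 5.4+4) = Gamma(44.3, 9.4).
Posterior mean = α/β = 44.3/9.4 = 4.7128.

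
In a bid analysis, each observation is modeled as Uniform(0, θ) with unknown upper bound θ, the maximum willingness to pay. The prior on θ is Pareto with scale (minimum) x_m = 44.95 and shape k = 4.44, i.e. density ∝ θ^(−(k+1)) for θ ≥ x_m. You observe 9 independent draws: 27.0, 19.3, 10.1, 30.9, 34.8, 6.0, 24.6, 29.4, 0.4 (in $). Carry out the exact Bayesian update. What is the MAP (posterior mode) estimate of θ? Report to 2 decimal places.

44.95

A Pareto(scale x_m, shape k) prior on the upper bound θ of Uniform(0, θ) is conjugate: posterior is Pareto(max(x_m, max xᵢ), k + n).
Sample maximum = 34.8; prior scale x_m = 44.95 → posterior scale = max = 44.95.
Posterior shape = 4.44 + 9 = 13.44.
The Pareto density is decreasing on [x_m, ∞), so the mode is x_m = 44.95.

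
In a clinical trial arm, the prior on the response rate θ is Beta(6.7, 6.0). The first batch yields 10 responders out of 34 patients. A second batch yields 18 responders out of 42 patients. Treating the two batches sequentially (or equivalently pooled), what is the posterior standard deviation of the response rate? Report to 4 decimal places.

0.0515

The Beta prior is conjugate to a Binomial/Bernoulli likelihood; the update adds successes to α and failures to β.
After batch 1: Beta(6.7+10, 6.0+24) = Beta(16.7, 30.0).
After batch 2: Beta(16.7+18, 30.0+24) = Beta(34.7, 54.0).
Var = αβ/((α+β)²(α+β+1)) = 34.7·54.0/(88.7²·89.7) = 0.00265512; SD = √0.00265512 = 0.0515.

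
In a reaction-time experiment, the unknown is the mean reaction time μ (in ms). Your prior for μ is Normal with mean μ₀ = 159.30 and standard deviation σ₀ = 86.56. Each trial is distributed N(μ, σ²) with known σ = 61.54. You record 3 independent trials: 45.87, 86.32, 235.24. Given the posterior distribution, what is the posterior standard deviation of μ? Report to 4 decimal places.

For Normal data with known variance σ², a Normal(μ₀, σ₀²) prior on μ is conjugate. Posterior precision = 1/σ₀² + n/σ²; posterior mean is the precision-weighted average of μ₀ and x̄.
σ₀² = 86.56² = 7492.6336, σ² = 61.54² = 3787.1716; σ² + n·σ₀² = 3787.1716 + 3·7492.6336 = 26265.0724.
Posterior precision = 1/σ₀² + n/σ² = 1/7492.6336 + 3/3787.1716 = (σ² + n·σ₀²)/(σ₀²σ²) = 26265.0724/(7492.6336·3787.1716); posterior variance σₙ² = σ₀²σ²/(σ² + n·σ₀²) = 7492.6336·3787.1716/26265.0724 = 1080.365923.
Posterior SD = √σₙ² = √(7492.6336·3787.1716/26265.0724) = 32.8689.

32.8689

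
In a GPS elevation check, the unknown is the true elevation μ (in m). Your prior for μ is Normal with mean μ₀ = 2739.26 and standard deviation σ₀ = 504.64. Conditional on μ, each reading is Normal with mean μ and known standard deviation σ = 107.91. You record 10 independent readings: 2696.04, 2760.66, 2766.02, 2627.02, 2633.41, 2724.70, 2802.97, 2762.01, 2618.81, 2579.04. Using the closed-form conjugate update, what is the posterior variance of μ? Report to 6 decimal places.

For Normal data with known variance σ², a Normal(μ₀, σ₀²) prior on μ is conjugate. Posterior precision = 1/σ₀² + n/σ²; posterior mean is the precision-weighted average of μ₀ and x̄.
σ₀² = 504.64² = 254661.5296, σ² = 107.91² = 11644.5681; σ² + n·σ₀² = 11644.5681 + 10·254661.5296 = 2558259.8641.
Posterior precision = 1/σ₀² + n/σ² = 1/254661.5296 + 10/11644.5681 = (σ² + n·σ₀²)/(σ₀²σ²) = 2558259.8641/(254661.5296·11644.5681); posterior variance σₙ² = σ₀²σ²/(σ² + n·σ₀²) = 254661.5296·11644.5681/2558259.8641 = 1159.156490.

1159.156490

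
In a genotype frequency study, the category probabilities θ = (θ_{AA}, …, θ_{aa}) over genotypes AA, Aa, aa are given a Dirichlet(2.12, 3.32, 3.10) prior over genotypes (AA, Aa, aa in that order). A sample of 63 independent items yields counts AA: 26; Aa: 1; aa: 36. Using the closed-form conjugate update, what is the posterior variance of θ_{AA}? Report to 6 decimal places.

The Dirichlet prior is conjugate to the Multinomial likelihood: each posterior αⱼ = prior αⱼ + observed count nⱼ.
Posterior concentration: (28.12, 4.32, 39.10), total = 71.54.
Var[θ_j] = α_j(Σα−α_j)/((Σα)²(Σα+1)) = 28.12·43.42/(71.54²·72.54) = 0.003289.

0.003289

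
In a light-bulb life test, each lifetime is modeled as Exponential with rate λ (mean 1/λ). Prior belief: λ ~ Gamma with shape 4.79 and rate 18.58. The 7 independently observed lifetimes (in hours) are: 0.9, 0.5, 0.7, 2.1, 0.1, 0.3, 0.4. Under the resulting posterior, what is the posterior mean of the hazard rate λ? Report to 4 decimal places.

0.5000

With a Gamma(shape α, rate β) prior on the exponential rate λ, the posterior after n observations with total T = Σxᵢ is Gamma(α+n, β+T).
Sum of observations T = 5.0 hours; n = 7.
Posterior: Gamma(4.79+7, 18.58+5.0) = Gamma(11.79, 23.58).
Posterior mean of λ = α/β = 11.79/23.58 = 0.5000.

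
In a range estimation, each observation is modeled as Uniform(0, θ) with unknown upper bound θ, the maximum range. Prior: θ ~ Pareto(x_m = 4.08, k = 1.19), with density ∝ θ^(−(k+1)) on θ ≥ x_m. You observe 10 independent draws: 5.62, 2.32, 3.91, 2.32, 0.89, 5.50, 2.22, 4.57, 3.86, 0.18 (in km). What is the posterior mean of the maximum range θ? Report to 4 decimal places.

6.1715

A Pareto(scale x_m, shape k) prior on the upper bound θ of Uniform(0, θ) is conjugate: posterior is Pareto(max(x_m, max xᵢ), k + n).
Sample maximum = 5.62; prior scale x_m = 4.08 → posterior scale = max = 5.62.
Posterior shape = 1.19 + 10 = 11.19.
E[θ|data] = k·x_m/(k−1) = 11.19·5.62/10.19 = 6.1715.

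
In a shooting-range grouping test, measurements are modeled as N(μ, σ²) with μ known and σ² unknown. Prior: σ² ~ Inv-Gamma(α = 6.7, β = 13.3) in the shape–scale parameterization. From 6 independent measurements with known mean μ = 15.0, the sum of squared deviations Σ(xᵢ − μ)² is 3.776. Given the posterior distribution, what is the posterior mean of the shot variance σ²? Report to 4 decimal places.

1.7457

With known mean μ and an Inverse-Gamma(α, β) prior on σ², the Normal likelihood is conjugate: posterior is Inv-Gamma(α + n/2, β + Σ(xᵢ−μ)²/2).
Posterior: Inv-Gamma(6.7 + 6/2, 13.3 + 3.776/2) = Inv-Gamma(9.70, 15.1880).
E[σ²|data] = β/(α−1) = 15.1880/8.70 = 1.7457.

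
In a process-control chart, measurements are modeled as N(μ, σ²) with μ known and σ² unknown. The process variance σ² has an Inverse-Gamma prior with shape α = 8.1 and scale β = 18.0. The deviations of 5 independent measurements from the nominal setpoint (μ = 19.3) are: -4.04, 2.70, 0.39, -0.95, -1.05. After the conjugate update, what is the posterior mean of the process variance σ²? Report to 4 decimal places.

3.2171

With known mean μ and an Inverse-Gamma(α, β) prior on σ², the Normal likelihood is conjugate: posterior is Inv-Gamma(α + n/2, β + Σ(xᵢ−μ)²/2).
Σ(xᵢ−μ)² = (-4.04)² + (2.70)² + (0.39)² + (-0.95)² + (-1.05)² = 25.7687.
Posterior: Inv-Gamma(8.1 + 5/2, 18.0 + 25.7687/2) = Inv-Gamma(10.60, 30.88435).
E[σ²|data] = β/(α−1) = 30.88435/9.60 = 3.2171.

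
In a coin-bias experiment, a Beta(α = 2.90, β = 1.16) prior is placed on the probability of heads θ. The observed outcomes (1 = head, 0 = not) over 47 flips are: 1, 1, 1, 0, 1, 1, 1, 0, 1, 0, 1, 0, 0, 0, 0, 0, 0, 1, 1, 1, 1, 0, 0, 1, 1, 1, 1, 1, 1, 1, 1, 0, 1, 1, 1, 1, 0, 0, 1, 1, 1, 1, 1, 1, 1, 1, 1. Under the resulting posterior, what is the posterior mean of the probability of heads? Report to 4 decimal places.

The Beta prior is conjugate to a Binomial/Bernoulli likelihood; the update adds successes to α and failures to β.
Posterior: Beta(α+k, β+n−k) = Beta(2.90+33, 1.16+14) = Beta(35.90, 15.16).
Posterior mean = α/(α+β) = 35.90/51.06 = 0.7031.

0.7031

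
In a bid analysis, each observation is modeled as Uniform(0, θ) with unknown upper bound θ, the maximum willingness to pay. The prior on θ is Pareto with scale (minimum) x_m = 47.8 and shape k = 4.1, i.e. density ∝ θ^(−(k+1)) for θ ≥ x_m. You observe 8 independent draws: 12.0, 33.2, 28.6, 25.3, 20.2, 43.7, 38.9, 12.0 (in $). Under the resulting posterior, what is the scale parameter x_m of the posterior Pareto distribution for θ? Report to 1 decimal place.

A Pareto(scale x_m, shape k) prior on the upper bound θ of Uniform(0, θ) is conjugate: posterior is Pareto(max(x_m, max xᵢ), k + n).
Sample maximum = 43.7; prior scale x_m = 47.8 → posterior scale = max = 47.8.
Posterior shape = 4.1 + 8 = 12.1.
Posterior scale x_m = 47.8.

47.8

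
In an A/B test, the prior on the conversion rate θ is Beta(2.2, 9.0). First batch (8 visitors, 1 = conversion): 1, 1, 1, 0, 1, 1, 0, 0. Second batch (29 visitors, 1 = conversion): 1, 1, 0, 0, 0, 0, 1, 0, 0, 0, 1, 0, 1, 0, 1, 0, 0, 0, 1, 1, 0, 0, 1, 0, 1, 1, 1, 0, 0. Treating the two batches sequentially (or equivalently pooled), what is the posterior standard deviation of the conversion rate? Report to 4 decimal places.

0.0698

The Beta prior is conjugate to a Binomial/Bernoulli likelihood; the update adds successes to α and failures to β.
After batch 1: Beta(2.2+5, 9.0+3) = Beta(7.2, 12.0).
After batch 2: Beta(7.2+12, 12.0+17) = Beta(19.2, 29.0).
Var = αβ/((α+β)²(α+β+1)) = 19.2·29.0/(48.2²·49.2) = 0.00487125; SD = √0.00487125 = 0.0698.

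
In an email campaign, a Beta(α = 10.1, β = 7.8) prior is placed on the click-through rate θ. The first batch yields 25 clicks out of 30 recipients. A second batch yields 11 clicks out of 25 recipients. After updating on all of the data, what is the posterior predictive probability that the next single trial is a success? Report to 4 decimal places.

0.6324

The Beta prior is conjugate to a Binomial/Bernoulli likelihood; the update adds successes to α and failures to β.
After batch 1: Beta(10.1+25, 7.8+5) = Beta(35.1, 12.8).
After batch 2: Beta(35.1+11, 12.8+14) = Beta(46.1, 26.8).
For a single future Bernoulli trial, P(success | data) = α/(α+β) = 0.6324.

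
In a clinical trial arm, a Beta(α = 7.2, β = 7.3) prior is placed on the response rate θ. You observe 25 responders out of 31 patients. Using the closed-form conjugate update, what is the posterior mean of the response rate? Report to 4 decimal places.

0.7077

The Beta prior is conjugate to a Binomial/Bernoulli likelihood; the update adds successes to α and failures to β.
Posterior: Beta(α+k, β+n−k) = Beta(7.2+25, 7.3+6) = Beta(32.2, 13.3).
Posterior mean = α/(α+β) = 32.2/45.5 = 0.7077.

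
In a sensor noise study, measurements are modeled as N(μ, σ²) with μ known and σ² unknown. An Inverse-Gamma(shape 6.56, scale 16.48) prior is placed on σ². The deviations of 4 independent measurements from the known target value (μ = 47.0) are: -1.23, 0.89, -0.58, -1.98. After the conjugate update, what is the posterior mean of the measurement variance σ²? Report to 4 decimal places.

2.6139

With known mean μ and an Inverse-Gamma(α, β) prior on σ², the Normal likelihood is conjugate: posterior is Inv-Gamma(α + n/2, β + Σ(xᵢ−μ)²/2).
Σ(xᵢ−μ)² = (-1.23)² + (0.89)² + (-0.58)² + (-1.98)² = 6.5618.
Posterior: Inv-Gamma(6.56 + 4/2, 16.48 + 6.5618/2) = Inv-Gamma(8.56, 19.76090).
E[σ²|data] = β/(α−1) = 19.76090/7.56 = 2.6139.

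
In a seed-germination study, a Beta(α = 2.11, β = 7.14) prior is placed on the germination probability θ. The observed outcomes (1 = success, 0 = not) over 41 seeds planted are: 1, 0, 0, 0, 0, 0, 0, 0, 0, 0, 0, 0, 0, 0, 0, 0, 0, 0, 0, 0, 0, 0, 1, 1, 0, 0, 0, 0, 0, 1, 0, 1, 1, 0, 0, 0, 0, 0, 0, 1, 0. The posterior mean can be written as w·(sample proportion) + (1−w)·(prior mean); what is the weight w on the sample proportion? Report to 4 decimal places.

The Beta prior is conjugate to a Binomial/Bernoulli likelihood; the update adds successes to α and failures to β.
Posterior mean = (α₀+k)/(α₀+β₀+n) = [n/(α₀+β₀+n)]·(k/n) + [(α₀+β₀)/(α₀+β₀+n)]·α₀/(α₀+β₀), so only n and the prior enter the weight.
The weight on the data is w = n/(α₀+β₀+n) = 41/(2.11+7.14+41) = 41/50.25 = 0.8159.

0.8159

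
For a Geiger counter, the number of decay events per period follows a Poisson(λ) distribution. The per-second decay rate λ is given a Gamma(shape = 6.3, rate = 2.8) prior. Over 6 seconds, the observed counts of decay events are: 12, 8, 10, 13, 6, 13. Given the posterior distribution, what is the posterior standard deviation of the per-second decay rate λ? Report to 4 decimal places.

0.9391

With a Gamma(shape α, rate β) prior, the Poisson likelihood is conjugate: the posterior is Gamma(α + ΣXᵢ, β + n).
Sum of counts S = 62 over n = 6 seconds.
Posterior: Gamma(α+S, β+n) = Gamma(6.3+62, 2.8+6) = Gamma(68.3, 8.8).
SD = √α/β = √68.3/8.8 = 0.9391.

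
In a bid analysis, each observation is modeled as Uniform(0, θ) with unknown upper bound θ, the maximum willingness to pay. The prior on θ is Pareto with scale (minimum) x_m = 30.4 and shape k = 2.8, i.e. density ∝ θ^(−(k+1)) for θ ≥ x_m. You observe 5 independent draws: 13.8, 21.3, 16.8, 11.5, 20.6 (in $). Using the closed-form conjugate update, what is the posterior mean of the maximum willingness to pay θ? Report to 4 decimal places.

A Pareto(scale x_m, shape k) prior on the upper bound θ of Uniform(0, θ) is conjugate: posterior is Pareto(max(x_m, max xᵢ), k + n).
Sample maximum = 21.3; prior scale x_m = 30.4 → posterior scale = max = 30.4.
Posterior shape = 2.8 + 5 = 7.8.
E[θ|data] = k·x_m/(k−1) = 7.8·30.4/6.8 = 34.8706.

34.8706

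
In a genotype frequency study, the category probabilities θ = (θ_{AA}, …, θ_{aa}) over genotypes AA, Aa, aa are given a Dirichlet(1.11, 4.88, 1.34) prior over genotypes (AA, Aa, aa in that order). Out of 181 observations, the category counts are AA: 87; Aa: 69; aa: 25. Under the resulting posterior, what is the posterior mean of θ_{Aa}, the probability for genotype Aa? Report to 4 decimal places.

The Dirichlet prior is conjugate to the Multinomial likelihood: each posterior αⱼ = prior αⱼ + observed count nⱼ.
Posterior concentration: (88.11, 73.88, 26.34), total = 188.33.
E[θ_{Aa}|data] = α_{Aa}/Σα = 73.88/188.33 = 0.3923.

0.3923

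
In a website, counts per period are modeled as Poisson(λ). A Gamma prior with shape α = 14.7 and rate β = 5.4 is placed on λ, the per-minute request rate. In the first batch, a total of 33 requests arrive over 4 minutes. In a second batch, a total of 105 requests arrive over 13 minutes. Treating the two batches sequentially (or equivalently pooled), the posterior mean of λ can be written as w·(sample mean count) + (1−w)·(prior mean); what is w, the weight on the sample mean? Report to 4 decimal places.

0.7589

With a Gamma(shape α, rate β) prior, the Poisson likelihood is conjugate: the posterior is Gamma(α + ΣXᵢ, β + n).
Total number of minutes: n = 4 + 13 = 17.
Posterior mean = (α₀+S)/(β₀+n) = [n/(β₀+n)]·(S/n) + [β₀/(β₀+n)]·(α₀/β₀), so only n and β₀ enter the weight.
Weight on data w = n/(β₀+n) = 17/(5.4+17) = 17/22.4 = 0.7589.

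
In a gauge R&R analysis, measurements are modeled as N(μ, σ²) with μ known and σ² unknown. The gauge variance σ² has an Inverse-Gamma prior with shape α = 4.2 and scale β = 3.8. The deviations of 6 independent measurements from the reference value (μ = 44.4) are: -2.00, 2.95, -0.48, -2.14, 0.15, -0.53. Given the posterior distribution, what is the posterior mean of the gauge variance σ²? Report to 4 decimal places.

With known mean μ and an Inverse-Gamma(α, β) prior on σ², the Normal likelihood is conjugate: posterior is Inv-Gamma(α + n/2, β + Σ(xᵢ−μ)²/2).
Σ(xᵢ−μ)² = (-2.00)² + (2.95)² + (-0.48)² + (-2.14)² + (0.15)² + (-0.53)² = 17.8159.
Posterior: Inv-Gamma(4.2 + 6/2, 3.8 + 17.8159/2) = Inv-Gamma(7.20, 12.70795).
E[σ²|data] = β/(α−1) = 12.70795/6.20 = 2.0497.

2.0497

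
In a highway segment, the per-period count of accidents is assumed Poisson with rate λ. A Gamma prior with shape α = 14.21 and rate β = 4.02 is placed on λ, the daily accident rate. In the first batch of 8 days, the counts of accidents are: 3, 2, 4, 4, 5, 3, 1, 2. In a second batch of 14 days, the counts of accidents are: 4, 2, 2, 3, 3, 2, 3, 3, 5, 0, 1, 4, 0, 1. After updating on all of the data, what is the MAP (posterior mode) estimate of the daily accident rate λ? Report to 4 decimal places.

2.6983

With a Gamma(shape α, rate β) prior, the Poisson likelihood is conjugate: the posterior is Gamma(α + ΣXᵢ, β + n).
Batch 1: sum of counts S = 24 over n = 8 days.
After batch 1: Gamma(α+S, β+n) = Gamma(14.21+24, 4.02+8) = Gamma(38.21, 12.02).
Batch 2: sum of counts S = 33 over n = 14 days.
After batch 2: Gamma(α+S, β+n) = Gamma(38.21+33, 12.02+14) = Gamma(71.21, 26.02).
Mode of Gamma(α,β) for α≥1 is (α−1)/β = 70.21/26.02 = 2.6983.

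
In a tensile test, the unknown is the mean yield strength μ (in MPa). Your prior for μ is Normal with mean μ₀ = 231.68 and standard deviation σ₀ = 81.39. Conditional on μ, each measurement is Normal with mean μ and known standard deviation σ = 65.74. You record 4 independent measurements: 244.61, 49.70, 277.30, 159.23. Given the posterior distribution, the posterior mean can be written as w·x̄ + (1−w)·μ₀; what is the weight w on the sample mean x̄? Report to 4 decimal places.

For Normal data with known variance σ², a Normal(μ₀, σ₀²) prior on μ is conjugate. Posterior precision = 1/σ₀² + n/σ²; posterior mean is the precision-weighted average of μ₀ and x̄.
σ₀² = 81.39² = 6624.3321, σ² = 65.74² = 4321.7476. Prior precision 1/σ₀² = 1/6624.3321; data precision n/σ² = 4/4321.7476.
w = (n/σ²)/(1/σ₀² + n/σ²) = n·σ₀²/(σ² + n·σ₀²) = 4·6624.3321/(4321.7476 + 4·6624.3321) = 26497.3284/30819.076 = 0.8598.

0.8598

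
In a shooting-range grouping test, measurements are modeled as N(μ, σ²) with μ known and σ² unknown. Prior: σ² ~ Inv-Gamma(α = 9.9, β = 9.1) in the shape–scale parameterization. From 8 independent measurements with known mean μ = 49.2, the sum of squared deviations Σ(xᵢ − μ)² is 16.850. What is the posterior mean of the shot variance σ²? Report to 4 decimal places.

With known mean μ and an Inverse-Gamma(α, β) prior on σ², the Normal likelihood is conjugate: posterior is Inv-Gamma(α + n/2, β + Σ(xᵢ−μ)²/2).
Posterior: Inv-Gamma(9.9 + 8/2, 9.1 + 16.850/2) = Inv-Gamma(13.90, 17.5250).
E[σ²|data] = β/(α−1) = 17.5250/12.90 = 1.3585.

1.3585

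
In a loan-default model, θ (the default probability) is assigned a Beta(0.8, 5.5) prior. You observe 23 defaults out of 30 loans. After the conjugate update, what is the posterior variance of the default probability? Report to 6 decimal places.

0.006053

The Beta prior is conjugate to a Binomial/Bernoulli likelihood; the update adds successes to α and failures to β.
Posterior: Beta(α+k, β+n−k) = Beta(0.8+23, 5.5+7) = Beta(23.8, 12.5).
Var = αβ/((α+β)²(α+β+1)) = 23.8·12.5/(36.3²·37.3) = 0.006053.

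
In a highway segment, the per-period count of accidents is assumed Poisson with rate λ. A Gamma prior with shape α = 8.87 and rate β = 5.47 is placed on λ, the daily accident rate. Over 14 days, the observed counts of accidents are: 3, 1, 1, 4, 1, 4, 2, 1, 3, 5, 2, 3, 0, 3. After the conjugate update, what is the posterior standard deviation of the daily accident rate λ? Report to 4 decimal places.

With a Gamma(shape α, rate β) prior, the Poisson likelihood is conjugate: the posterior is Gamma(α + ΣXᵢ, β + n).
Sum of counts S = 33 over n = 14 days.
Posterior: Gamma(α+S, β+n) = Gamma(8.87+33, 5.47+14) = Gamma(41.87, 19.47).
SD = √α/β = √41.87/19.47 = 0.3323.

0.3323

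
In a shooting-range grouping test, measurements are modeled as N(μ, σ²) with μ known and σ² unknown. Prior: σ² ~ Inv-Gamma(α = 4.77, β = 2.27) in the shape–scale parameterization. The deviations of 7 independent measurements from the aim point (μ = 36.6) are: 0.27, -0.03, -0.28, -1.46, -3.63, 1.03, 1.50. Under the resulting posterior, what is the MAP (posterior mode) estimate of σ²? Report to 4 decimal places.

With known mean μ and an Inverse-Gamma(α, β) prior on σ², the Normal likelihood is conjugate: posterior is Inv-Gamma(α + n/2, β + Σ(xᵢ−μ)²/2).
Σ(xᵢ−μ)² = (0.27)² + (-0.03)² + (-0.28)² + (-1.46)² + (-3.63)² + (1.03)² + (1.50)² = 18.7716.
Posterior: Inv-Gamma(4.77 + 7/2, 2.27 + 18.7716/2) = Inv-Gamma(8.27, 11.65580).
Mode = β/(α+1) = 11.65580/9.27 = 1.2574.

1.2574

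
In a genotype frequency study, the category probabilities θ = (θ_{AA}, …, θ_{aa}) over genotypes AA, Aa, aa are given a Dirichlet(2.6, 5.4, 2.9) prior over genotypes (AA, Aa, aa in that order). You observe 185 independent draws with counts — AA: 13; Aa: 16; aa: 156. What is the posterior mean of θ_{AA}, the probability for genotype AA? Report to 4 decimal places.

0.0796

The Dirichlet prior is conjugate to the Multinomial likelihood: each posterior αⱼ = prior αⱼ + observed count nⱼ.
Posterior concentration: (15.6, 21.4, 158.9), total = 195.9.
E[θ_{AA}|data] = α_{AA}/Σα = 15.6/195.9 = 0.0796.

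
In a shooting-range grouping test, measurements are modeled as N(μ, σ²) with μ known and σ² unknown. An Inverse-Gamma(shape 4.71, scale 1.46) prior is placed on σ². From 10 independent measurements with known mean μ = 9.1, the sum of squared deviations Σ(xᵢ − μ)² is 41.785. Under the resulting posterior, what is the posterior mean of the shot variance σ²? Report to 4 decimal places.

With known mean μ and an Inverse-Gamma(α, β) prior on σ², the Normal likelihood is conjugate: posterior is Inv-Gamma(α + n/2, β + Σ(xᵢ−μ)²/2).
Posterior: Inv-Gamma(4.71 + 10/2, 1.46 + 41.785/2) = Inv-Gamma(9.71, 22.3525).
E[σ²|data] = β/(α−1) = 22.3525/8.71 = 2.5663.

2.5663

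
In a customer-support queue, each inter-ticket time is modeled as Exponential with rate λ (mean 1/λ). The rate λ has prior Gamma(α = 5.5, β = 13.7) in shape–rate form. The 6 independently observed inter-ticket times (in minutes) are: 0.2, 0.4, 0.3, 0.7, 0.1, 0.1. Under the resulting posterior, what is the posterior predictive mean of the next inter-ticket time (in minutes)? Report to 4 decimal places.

With a Gamma(shape α, rate β) prior on the exponential rate λ, the posterior after n observations with total T = Σxᵢ is Gamma(α+n, β+T).
Sum of observations T = 1.8 minutes; n = 6.
Posterior: Gamma(5.5+6, 13.7+1.8) = Gamma(11.5, 15.5).
The predictive distribution for the next observation is Lomax; its mean is β/(α−1) = 15.5/10.5 = 1.4762.

1.4762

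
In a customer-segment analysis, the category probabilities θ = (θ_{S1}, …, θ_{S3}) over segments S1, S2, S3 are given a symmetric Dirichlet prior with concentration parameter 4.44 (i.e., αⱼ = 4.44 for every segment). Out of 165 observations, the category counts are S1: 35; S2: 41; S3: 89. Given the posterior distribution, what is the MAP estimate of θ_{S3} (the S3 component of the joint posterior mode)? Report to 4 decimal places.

The Dirichlet prior is conjugate to the Multinomial likelihood: each posterior αⱼ = prior αⱼ + observed count nⱼ.
Posterior concentration: (39.44, 45.44, 93.44), total = 178.32.
Joint mode component: (α_{S3}−1)/(Σα−K) = 92.44/175.32 = 0.5273.

0.5273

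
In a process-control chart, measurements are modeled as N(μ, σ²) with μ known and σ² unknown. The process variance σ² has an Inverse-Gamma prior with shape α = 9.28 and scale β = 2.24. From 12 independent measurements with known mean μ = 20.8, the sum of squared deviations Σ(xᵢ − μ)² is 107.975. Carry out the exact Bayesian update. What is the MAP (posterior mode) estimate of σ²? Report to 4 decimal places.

With known mean μ and an Inverse-Gamma(α, β) prior on σ², the Normal likelihood is conjugate: posterior is Inv-Gamma(α + n/2, β + Σ(xᵢ−μ)²/2).
Posterior: Inv-Gamma(9.28 + 12/2, 2.24 + 107.975/2) = Inv-Gamma(15.28, 56.2275).
Mode = β/(α+1) = 56.2275/16.28 = 3.4538.

3.4538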